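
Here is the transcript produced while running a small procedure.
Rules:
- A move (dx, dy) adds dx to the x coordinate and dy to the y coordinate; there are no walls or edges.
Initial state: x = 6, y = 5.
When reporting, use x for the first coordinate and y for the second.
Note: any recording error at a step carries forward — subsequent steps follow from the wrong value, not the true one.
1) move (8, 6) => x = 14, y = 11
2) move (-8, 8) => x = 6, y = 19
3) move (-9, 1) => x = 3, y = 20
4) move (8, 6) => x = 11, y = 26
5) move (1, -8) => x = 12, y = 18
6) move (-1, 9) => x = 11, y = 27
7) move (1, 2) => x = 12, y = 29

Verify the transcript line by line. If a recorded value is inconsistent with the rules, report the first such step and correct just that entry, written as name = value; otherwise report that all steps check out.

1. x = 6 + (8) = 14, y = 5 + (6) = 11 (confirmed correct)
2. x = 14 + (-8) = 6, y = 11 + (8) = 19 (agrees with the transcript)
3. x = 6 + (-9) = -3, y = 19 + (1) = 20 (the entry is off here)
Step 3 is the first one off; corrected, x = -3.

step 3, x = -3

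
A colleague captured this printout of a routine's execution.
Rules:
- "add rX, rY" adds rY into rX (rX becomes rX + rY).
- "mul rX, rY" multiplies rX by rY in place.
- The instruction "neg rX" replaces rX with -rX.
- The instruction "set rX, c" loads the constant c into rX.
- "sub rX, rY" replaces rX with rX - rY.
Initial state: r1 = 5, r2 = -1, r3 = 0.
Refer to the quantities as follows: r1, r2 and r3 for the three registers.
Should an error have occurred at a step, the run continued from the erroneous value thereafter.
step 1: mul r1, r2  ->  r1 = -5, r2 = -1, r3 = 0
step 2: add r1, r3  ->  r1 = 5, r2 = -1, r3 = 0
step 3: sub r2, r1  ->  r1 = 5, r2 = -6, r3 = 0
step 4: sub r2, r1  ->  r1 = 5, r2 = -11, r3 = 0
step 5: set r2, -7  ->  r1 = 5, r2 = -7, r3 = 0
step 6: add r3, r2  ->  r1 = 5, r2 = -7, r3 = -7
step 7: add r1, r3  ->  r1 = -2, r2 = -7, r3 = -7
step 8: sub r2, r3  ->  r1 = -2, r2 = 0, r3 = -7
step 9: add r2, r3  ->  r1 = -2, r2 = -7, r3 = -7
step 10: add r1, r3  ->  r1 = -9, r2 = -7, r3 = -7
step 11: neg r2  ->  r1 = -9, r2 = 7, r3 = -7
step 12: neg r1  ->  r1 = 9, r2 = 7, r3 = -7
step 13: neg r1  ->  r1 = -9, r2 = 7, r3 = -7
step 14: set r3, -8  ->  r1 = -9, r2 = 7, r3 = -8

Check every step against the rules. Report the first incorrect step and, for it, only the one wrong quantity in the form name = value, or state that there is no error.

Recomputing the run from the initial state:
step 1: r1 = -5, r2 = -1, r3 = 0
step 2: r1 = -5, r2 = -1, r3 = 0
step 3: r1 = -5, r2 = 4, r3 = 0
step 4: r1 = -5, r2 = 9, r3 = 0
step 5: r1 = -5, r2 = -7, r3 = 0
step 6: r1 = -5, r2 = -7, r3 = -7
step 7: r1 = -12, r2 = -7, r3 = -7
step 8: r1 = -12, r2 = 0, r3 = -7
step 9: r1 = -12, r2 = -7, r3 = -7
step 10: r1 = -19, r2 = -7, r3 = -7
step 11: r1 = -19, r2 = 7, r3 = -7
step 12: r1 = 19, r2 = 7, r3 = -7
step 13: r1 = -19, r2 = 7, r3 = -7
step 14: r1 = -19, r2 = 7, r3 = -8
The first disagreement with the printout is at step 2, where the value should be r1 = -5.

step 2, r1 = -5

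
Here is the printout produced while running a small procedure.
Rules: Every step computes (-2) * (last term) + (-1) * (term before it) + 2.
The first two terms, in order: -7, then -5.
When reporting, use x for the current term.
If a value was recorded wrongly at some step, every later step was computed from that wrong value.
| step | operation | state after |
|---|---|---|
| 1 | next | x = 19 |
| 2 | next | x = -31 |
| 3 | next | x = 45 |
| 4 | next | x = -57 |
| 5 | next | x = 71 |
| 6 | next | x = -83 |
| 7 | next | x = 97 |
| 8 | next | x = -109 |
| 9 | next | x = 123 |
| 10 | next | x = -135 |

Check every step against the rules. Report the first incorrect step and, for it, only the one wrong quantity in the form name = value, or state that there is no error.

no error

step 1: x = -2*(-5) + (-1)*(-7) + (2) = 19 -> verified
step 2: x = -2*(19) + (-1)*(-5) + (2) = -31 -> same as recorded
step 3: x = -2*(-31) + (-1)*(19) + (2) = 45 -> verified
step 4: x = -2*(45) + (-1)*(-31) + (2) = -57 -> verified
step 5: x = -2*(-57) + (-1)*(45) + (2) = 71 -> in agreement
step 6: x = -2*(71) + (-1)*(-57) + (2) = -83 -> agrees with the printout
step 7: x = -2*(-83) + (-1)*(71) + (2) = 97 -> consistent with the printout
step 8: x = -2*(97) + (-1)*(-83) + (2) = -109 -> consistent with the printout
step 9: x = -2*(-109) + (-1)*(97) + (2) = 123 -> verified
step 10: x = -2*(123) + (-1)*(-109) + (2) = -135 -> same as recorded
The whole run recomputes cleanly — no discrepancies.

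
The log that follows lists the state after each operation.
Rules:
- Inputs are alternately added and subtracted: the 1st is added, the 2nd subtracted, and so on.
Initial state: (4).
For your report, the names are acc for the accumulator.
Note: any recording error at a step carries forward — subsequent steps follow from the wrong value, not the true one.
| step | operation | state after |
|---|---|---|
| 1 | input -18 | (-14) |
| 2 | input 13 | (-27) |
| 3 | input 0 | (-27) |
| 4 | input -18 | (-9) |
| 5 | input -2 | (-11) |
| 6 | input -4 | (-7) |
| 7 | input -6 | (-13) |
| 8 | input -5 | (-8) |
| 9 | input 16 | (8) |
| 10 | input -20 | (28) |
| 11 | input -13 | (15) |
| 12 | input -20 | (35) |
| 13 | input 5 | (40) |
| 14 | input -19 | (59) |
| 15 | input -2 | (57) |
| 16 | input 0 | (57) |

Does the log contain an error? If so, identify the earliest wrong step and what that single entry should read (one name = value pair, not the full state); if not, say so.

Recomputing the run from the initial state:
step 1: acc = -14
step 2: acc = -27
step 3: acc = -27
step 4: acc = -9
step 5: acc = -11
step 6: acc = -7
step 7: acc = -13
step 8: acc = -8
step 9: acc = 8
step 10: acc = 28
step 11: acc = 15
step 12: acc = 35
step 13: acc = 40
step 14: acc = 59
step 15: acc = 57
step 16: acc = 57
This matches the log at every step.

no error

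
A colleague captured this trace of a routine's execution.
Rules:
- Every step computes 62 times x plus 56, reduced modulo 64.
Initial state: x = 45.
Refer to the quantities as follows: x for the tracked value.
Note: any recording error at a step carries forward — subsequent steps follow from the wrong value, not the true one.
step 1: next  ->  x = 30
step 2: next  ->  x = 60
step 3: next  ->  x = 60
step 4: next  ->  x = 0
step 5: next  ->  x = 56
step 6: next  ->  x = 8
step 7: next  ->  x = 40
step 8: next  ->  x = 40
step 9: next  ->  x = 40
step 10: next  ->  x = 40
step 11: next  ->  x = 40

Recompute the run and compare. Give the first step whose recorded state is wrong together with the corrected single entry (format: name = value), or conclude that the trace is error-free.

Recomputing the run from the initial state:
step 1: x = 30
step 2: x = 60
step 3: x = 0
step 4: x = 56
step 5: x = 8
step 6: x = 40
step 7: x = 40
step 8: x = 40
step 9: x = 40
step 10: x = 40
step 11: x = 40
The first disagreement with the trace is at step 3, where the value should be x = 0.

step 3, x = 0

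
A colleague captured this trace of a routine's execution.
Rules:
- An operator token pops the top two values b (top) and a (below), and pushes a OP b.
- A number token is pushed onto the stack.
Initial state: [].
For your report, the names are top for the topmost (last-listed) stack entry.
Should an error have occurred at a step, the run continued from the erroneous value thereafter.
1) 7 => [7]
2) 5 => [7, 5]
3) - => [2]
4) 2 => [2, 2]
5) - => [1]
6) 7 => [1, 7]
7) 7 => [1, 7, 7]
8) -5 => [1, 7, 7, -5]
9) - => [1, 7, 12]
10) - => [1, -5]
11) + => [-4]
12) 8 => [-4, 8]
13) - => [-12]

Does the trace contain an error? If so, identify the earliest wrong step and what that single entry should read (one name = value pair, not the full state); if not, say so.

Recomputing the run from the initial state:
step 1: [7]
step 2: [7, 5]
step 3: [2]
step 4: [2, 2]
step 5: [0]
step 6: [0, 7]
step 7: [0, 7, 7]
step 8: [0, 7, 7, -5]
step 9: [0, 7, 12]
step 10: [0, -5]
step 11: [-5]
step 12: [-5, 8]
step 13: [-13]
The first disagreement with the trace is at step 5, where the value should be top = 0.

step 5, top = 0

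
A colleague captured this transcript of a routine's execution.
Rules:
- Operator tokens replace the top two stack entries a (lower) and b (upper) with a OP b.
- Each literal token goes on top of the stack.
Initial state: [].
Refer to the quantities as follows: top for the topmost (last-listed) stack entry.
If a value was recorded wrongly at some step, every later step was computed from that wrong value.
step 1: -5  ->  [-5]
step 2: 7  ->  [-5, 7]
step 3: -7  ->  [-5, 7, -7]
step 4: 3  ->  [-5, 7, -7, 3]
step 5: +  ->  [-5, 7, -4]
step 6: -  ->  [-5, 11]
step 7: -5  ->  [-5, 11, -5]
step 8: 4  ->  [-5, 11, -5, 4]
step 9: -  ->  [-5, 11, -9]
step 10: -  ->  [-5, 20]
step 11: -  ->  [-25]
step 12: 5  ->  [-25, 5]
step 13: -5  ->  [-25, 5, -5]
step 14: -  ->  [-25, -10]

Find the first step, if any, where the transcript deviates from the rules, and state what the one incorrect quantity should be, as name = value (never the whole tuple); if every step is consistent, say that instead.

Recomputing the run from the initial state:
step 1: [-5]
step 2: [-5, 7]
step 3: [-5, 7, -7]
step 4: [-5, 7, -7, 3]
step 5: [-5, 7, -4]
step 6: [-5, 11]
step 7: [-5, 11, -5]
step 8: [-5, 11, -5, 4]
step 9: [-5, 11, -9]
step 10: [-5, 20]
step 11: [-25]
step 12: [-25, 5]
step 13: [-25, 5, -5]
step 14: [-25, 10]
The first disagreement with the transcript is at step 14, where the value should be top = 10.

step 14, top = 10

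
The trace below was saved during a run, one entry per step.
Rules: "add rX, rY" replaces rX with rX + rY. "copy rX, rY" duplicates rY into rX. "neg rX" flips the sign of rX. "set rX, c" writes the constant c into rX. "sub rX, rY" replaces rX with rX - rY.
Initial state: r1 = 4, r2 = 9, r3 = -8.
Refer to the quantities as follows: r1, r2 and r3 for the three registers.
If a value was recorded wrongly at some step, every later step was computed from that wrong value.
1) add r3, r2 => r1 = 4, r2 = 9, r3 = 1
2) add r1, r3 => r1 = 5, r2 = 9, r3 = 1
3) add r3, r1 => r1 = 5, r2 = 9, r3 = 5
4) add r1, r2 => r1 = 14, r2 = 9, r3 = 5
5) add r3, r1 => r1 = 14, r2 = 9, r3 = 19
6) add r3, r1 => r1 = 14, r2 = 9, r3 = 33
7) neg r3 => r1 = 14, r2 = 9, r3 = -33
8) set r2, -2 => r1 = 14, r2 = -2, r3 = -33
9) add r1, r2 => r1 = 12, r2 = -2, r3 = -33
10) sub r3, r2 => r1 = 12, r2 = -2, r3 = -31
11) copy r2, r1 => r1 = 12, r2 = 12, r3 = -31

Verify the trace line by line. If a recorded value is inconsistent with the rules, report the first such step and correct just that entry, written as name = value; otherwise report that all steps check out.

step 3, r3 = 6

1. r3 = -8 + 9 = 1 (exactly as logged)
2. r1 = 4 + 1 = 5 (in agreement)
3. r3 = 1 + 5 = 6 (not what was recorded)
That makes step 3 the first incorrect line — r3 = 6 is what it should show.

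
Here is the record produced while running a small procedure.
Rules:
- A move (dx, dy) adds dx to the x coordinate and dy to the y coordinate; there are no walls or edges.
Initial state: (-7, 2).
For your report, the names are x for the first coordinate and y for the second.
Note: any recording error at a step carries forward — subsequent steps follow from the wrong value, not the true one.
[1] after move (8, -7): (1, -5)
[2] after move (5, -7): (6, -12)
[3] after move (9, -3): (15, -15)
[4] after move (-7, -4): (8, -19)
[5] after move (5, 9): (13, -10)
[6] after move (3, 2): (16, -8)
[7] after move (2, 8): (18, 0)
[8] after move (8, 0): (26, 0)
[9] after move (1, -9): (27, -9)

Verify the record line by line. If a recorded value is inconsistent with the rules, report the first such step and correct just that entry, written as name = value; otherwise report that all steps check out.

no error

Recomputing the run from the initial state:
step 1: x = 1, y = -5
step 2: x = 6, y = -12
step 3: x = 15, y = -15
step 4: x = 8, y = -19
step 5: x = 13, y = -10
step 6: x = 16, y = -8
step 7: x = 18, y = 0
step 8: x = 26, y = 0
step 9: x = 27, y = -9
This matches the record at every step.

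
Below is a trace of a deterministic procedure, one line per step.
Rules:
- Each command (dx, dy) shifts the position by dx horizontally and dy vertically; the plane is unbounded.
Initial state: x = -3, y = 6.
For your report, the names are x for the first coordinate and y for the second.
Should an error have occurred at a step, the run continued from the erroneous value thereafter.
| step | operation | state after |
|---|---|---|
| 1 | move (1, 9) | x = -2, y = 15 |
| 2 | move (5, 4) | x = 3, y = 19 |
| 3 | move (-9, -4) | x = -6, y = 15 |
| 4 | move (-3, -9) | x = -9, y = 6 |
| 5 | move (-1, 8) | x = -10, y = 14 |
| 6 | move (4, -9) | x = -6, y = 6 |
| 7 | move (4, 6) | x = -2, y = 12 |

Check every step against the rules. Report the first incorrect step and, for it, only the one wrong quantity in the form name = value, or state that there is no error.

Recomputing the run from the initial state:
step 1: x = -2, y = 15
step 2: x = 3, y = 19
step 3: x = -6, y = 15
step 4: x = -9, y = 6
step 5: x = -10, y = 14
step 6: x = -6, y = 5
step 7: x = -2, y = 11
The first disagreement with the trace is at step 6, where the value should be y = 5.

step 6, y = 5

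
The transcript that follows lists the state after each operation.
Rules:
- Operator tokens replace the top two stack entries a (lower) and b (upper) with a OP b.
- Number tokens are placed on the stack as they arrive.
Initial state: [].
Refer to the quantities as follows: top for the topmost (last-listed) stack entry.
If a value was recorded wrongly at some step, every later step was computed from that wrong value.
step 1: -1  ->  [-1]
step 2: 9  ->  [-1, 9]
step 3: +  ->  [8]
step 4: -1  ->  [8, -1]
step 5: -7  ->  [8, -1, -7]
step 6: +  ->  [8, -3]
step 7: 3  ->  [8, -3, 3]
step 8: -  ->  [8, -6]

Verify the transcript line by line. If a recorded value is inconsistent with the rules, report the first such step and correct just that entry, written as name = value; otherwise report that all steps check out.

step 6, top = -8

Recomputing the run from the initial state:
step 1: [-1]
step 2: [-1, 9]
step 3: [8]
step 4: [8, -1]
step 5: [8, -1, -7]
step 6: [8, -8]
step 7: [8, -8, 3]
step 8: [8, -11]
The first disagreement with the transcript is at step 6, where the value should be top = -8.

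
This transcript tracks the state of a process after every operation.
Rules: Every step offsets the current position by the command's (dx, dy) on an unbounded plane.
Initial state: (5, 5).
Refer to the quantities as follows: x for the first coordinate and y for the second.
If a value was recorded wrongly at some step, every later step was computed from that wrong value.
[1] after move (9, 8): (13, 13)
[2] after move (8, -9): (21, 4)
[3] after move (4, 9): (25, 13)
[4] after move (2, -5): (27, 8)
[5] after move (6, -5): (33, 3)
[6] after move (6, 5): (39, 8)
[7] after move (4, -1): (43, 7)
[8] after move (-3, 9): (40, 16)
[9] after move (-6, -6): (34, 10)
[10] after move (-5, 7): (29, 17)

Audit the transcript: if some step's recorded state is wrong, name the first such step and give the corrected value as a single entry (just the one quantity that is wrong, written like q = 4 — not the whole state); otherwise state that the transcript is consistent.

step 1: x = 5 + (9) = 14, y = 5 + (8) = 13 -> the transcript disagrees here
Conclusion: step 1 carries the first error; the entry should be x = 14.

step 1, x = 14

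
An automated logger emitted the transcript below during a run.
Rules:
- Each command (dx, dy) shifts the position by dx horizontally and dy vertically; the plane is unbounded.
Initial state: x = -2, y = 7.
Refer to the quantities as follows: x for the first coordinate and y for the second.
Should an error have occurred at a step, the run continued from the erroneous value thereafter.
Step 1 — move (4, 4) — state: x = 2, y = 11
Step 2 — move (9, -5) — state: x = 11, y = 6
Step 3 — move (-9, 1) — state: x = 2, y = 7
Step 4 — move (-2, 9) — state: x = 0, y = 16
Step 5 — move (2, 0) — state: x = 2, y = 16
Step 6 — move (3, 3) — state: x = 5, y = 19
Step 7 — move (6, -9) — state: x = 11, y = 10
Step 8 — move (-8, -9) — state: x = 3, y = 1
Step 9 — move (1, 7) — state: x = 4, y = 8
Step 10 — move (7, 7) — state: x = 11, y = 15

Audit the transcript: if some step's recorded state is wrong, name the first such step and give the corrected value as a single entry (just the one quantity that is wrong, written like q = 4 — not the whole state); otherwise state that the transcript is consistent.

1. x = -2 + (4) = 2, y = 7 + (4) = 11 (checks out)
2. x = 2 + (9) = 11, y = 11 + (-5) = 6 (in agreement)
3. x = 11 + (-9) = 2, y = 6 + (1) = 7 (confirmed correct)
4. x = 2 + (-2) = 0, y = 7 + (9) = 16 (agrees with the transcript)
5. x = 0 + (2) = 2, y = 16 + (0) = 16 (same as recorded)
6. x = 2 + (3) = 5, y = 16 + (3) = 19 (exactly as logged)
7. x = 5 + (6) = 11, y = 19 + (-9) = 10 (verified)
8. x = 11 + (-8) = 3, y = 10 + (-9) = 1 (in agreement)
9. x = 3 + (1) = 4, y = 1 + (7) = 8 (no discrepancy)
10. x = 4 + (7) = 11, y = 8 + (7) = 15 (in agreement)
Nothing is out of place; the run is error-free.

no error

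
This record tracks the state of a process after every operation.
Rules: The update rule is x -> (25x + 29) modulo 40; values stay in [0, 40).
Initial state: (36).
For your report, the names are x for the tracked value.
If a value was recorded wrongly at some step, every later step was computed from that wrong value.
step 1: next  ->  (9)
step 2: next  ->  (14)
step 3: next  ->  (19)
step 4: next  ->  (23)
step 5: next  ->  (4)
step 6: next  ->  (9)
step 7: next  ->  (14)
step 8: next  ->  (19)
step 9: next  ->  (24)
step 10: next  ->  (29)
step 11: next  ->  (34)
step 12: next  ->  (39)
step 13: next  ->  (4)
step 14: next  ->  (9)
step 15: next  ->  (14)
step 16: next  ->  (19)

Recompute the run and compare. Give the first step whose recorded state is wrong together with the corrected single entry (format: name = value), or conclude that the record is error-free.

step 1: x = (25*36 + 29) mod 40 = 9 -> consistent with the record
step 2: x = (25*9 + 29) mod 40 = 14 -> checks out
step 3: x = (25*14 + 29) mod 40 = 19 -> checks out
step 4: x = (25*19 + 29) mod 40 = 24 -> first mismatch against the record
Conclusion: step 4 carries the first error; the entry should be x = 24.

step 4, x = 24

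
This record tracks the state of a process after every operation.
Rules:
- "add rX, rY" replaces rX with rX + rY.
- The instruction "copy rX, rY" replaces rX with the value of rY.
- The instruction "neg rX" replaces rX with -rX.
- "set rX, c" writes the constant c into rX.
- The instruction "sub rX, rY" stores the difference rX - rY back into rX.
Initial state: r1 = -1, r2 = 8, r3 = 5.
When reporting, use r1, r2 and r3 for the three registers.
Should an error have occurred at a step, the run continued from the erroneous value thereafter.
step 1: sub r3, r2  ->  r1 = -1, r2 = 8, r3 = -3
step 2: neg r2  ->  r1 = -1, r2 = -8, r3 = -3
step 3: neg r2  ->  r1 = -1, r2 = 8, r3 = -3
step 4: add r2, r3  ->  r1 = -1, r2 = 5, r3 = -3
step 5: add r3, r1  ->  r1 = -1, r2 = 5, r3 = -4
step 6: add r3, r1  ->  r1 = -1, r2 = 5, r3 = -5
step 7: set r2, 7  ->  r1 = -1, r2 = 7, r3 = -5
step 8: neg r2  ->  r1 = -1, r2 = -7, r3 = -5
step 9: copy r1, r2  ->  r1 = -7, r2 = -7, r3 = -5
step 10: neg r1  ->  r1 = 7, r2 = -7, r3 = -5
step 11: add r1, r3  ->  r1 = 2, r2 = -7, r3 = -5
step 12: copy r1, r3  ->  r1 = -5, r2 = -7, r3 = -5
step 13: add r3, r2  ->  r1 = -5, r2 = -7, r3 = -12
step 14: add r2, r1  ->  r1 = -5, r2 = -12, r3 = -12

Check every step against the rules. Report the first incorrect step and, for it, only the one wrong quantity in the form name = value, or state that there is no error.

no error

Step 1: r3 = 5 - 8 = -3 — exactly as logged.
Step 2: r2 = -(8) = -8 — in agreement.
Step 3: r2 = -(-8) = 8 — verified.
Step 4: r2 = 8 + -3 = 5 — verified.
Step 5: r3 = -3 + -1 = -4 — same as recorded.
Step 6: r3 = -4 + -1 = -5 — verified.
Step 7: r2 = 7 — checks out.
Step 8: r2 = -(7) = -7 — verified.
Step 9: r1 = -7 — agrees with the record.
Step 10: r1 = -(-7) = 7 — checks out.
Step 11: r1 = 7 + -5 = 2 — exactly as logged.
Step 12: r1 = -5 — confirmed correct.
Step 13: r3 = -5 + -7 = -12 — exactly as logged.
Step 14: r2 = -7 + -5 = -12 — no discrepancy.
Every step is consistent.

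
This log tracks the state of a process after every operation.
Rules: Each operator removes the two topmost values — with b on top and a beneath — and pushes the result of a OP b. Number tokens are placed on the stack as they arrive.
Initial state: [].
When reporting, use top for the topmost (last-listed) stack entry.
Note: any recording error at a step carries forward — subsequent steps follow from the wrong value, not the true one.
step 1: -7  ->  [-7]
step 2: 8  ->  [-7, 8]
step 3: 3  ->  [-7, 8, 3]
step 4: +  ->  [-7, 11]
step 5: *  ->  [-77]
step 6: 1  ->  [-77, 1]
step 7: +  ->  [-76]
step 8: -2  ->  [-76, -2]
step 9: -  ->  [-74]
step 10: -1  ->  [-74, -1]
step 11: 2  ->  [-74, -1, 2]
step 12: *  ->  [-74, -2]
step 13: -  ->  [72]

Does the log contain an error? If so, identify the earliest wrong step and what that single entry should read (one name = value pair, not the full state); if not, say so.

step 13, top = -72

Recomputing the run from the initial state:
step 1: [-7]
step 2: [-7, 8]
step 3: [-7, 8, 3]
step 4: [-7, 11]
step 5: [-77]
step 6: [-77, 1]
step 7: [-76]
step 8: [-76, -2]
step 9: [-74]
step 10: [-74, -1]
step 11: [-74, -1, 2]
step 12: [-74, -2]
step 13: [-72]
The first disagreement with the log is at step 13, where the value should be top = -72.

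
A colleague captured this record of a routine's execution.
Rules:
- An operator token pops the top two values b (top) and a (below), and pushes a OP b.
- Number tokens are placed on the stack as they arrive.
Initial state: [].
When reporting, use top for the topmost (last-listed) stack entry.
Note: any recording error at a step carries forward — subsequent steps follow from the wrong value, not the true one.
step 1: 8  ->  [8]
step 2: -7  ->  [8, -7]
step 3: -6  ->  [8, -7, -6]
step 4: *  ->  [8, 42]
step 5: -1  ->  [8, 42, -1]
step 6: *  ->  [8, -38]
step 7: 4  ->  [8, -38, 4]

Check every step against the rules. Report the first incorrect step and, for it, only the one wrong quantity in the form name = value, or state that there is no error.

step 1: push 8: top = 8 -> consistent with the record
step 2: push -7: top = -7 -> confirmed correct
step 3: push -6: top = -6 -> agrees with the record
step 4: -7 * -6 = 42 -> checks out
step 5: push -1: top = -1 -> exactly as logged
step 6: 42 * -1 = -42 -> the recorded entry deviates here
Conclusion: step 6 carries the first error; the entry should be top = -42.

step 6, top = -42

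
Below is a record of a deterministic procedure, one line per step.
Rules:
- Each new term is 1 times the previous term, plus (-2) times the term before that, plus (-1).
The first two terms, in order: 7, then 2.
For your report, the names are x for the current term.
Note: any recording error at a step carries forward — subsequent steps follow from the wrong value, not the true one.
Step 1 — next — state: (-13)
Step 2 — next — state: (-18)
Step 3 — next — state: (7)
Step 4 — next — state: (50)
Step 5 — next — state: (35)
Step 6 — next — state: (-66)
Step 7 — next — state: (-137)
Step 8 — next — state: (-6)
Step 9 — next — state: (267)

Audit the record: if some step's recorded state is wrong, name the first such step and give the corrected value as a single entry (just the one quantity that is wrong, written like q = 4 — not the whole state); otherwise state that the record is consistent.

step 4, x = 42

Recomputing the run from the initial state:
step 1: x = -13
step 2: x = -18
step 3: x = 7
step 4: x = 42
step 5: x = 27
step 6: x = -58
step 7: x = -113
step 8: x = 2
step 9: x = 227
The first disagreement with the record is at step 4, where the value should be x = 42.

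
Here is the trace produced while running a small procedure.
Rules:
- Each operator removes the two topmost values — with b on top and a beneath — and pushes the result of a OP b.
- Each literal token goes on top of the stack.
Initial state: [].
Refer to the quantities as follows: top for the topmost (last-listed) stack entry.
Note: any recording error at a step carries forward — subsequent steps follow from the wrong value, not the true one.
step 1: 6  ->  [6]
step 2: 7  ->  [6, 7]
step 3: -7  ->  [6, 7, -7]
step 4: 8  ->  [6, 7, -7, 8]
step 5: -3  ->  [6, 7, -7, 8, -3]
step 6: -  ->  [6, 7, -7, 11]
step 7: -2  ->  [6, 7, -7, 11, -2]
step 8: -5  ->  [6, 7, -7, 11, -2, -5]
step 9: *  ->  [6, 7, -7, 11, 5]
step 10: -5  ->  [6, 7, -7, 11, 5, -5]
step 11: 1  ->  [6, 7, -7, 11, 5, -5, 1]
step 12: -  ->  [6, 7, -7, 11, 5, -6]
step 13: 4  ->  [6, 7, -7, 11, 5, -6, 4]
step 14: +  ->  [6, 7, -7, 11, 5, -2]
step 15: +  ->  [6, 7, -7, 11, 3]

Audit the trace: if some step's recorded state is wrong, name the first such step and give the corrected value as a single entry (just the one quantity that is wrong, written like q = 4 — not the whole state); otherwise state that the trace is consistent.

Recomputing the run from the initial state:
step 1: [6]
step 2: [6, 7]
step 3: [6, 7, -7]
step 4: [6, 7, -7, 8]
step 5: [6, 7, -7, 8, -3]
step 6: [6, 7, -7, 11]
step 7: [6, 7, -7, 11, -2]
step 8: [6, 7, -7, 11, -2, -5]
step 9: [6, 7, -7, 11, 10]
step 10: [6, 7, -7, 11, 10, -5]
step 11: [6, 7, -7, 11, 10, -5, 1]
step 12: [6, 7, -7, 11, 10, -6]
step 13: [6, 7, -7, 11, 10, -6, 4]
step 14: [6, 7, -7, 11, 10, -2]
step 15: [6, 7, -7, 11, 8]
The first disagreement with the trace is at step 9, where the value should be top = 10.

step 9, top = 10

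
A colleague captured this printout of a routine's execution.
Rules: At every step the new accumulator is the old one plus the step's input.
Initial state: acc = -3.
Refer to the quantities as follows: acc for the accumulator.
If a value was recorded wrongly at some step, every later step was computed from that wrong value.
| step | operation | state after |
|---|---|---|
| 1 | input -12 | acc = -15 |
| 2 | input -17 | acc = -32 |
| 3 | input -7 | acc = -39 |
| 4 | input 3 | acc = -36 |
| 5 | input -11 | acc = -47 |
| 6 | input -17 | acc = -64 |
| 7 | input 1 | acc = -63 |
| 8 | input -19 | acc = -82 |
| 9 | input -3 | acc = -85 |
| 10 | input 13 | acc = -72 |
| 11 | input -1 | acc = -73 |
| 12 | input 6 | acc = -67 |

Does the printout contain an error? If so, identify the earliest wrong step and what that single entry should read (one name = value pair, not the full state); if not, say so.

no error

Step 1: acc = -3 + -12 = -15 — confirmed correct.
Step 2: acc = -15 + -17 = -32 — no discrepancy.
Step 3: acc = -32 + -7 = -39 — checks out.
Step 4: acc = -39 + 3 = -36 — no discrepancy.
Step 5: acc = -36 + -11 = -47 — consistent with the printout.
Step 6: acc = -47 + -17 = -64 — same as recorded.
Step 7: acc = -64 + 1 = -63 — exactly as logged.
Step 8: acc = -63 + -19 = -82 — in agreement.
Step 9: acc = -82 + -3 = -85 — agrees with the printout.
Step 10: acc = -85 + 13 = -72 — no discrepancy.
Step 11: acc = -72 + -1 = -73 — no discrepancy.
Step 12: acc = -73 + 6 = -67 — consistent with the printout.
All entries verified; no error found.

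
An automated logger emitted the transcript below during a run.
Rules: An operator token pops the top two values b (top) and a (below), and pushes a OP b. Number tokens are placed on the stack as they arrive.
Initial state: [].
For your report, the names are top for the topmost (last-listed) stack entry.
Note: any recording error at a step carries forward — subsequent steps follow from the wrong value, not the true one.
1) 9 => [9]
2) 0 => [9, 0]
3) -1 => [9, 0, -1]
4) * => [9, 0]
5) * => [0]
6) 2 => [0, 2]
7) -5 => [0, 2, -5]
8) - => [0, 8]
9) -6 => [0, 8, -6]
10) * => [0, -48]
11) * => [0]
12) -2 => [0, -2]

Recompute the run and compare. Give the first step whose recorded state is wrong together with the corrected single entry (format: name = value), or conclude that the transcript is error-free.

step 8, top = 7

1. push 9: top = 9 (in agreement)
2. push 0: top = 0 (confirmed correct)
3. push -1: top = -1 (matches)
4. 0 * -1 = 0 (checks out)
5. 9 * 0 = 0 (agrees with the transcript)
6. push 2: top = 2 (exactly as logged)
7. push -5: top = -5 (verified)
8. 2 - -5 = 7 (not what was recorded)
The earliest wrong entry is at step 8: it should read top = 7.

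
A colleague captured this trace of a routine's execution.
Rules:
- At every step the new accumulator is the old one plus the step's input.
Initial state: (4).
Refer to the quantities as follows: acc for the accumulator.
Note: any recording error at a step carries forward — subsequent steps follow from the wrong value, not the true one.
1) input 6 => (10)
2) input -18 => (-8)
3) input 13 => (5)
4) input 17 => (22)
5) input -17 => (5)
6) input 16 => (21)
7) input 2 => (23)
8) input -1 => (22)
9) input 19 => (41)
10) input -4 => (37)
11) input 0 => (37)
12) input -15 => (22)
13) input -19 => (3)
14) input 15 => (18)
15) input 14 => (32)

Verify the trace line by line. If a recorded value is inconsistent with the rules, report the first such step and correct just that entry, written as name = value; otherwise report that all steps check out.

Recomputing the run from the initial state:
step 1: acc = 10
step 2: acc = -8
step 3: acc = 5
step 4: acc = 22
step 5: acc = 5
step 6: acc = 21
step 7: acc = 23
step 8: acc = 22
step 9: acc = 41
step 10: acc = 37
step 11: acc = 37
step 12: acc = 22
step 13: acc = 3
step 14: acc = 18
step 15: acc = 32
This matches the trace at every step.

no error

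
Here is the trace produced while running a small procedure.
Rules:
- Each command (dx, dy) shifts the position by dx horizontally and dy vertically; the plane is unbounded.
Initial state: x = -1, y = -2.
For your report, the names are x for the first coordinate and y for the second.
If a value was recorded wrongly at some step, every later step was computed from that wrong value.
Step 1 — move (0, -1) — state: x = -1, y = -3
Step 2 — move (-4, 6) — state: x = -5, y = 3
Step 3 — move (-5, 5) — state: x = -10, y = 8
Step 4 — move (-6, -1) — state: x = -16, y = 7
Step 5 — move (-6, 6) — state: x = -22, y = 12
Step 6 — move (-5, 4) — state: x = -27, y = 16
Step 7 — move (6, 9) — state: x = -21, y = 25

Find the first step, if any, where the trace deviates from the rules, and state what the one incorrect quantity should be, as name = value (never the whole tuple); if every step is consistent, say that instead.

step 1: x = -1 + (0) = -1, y = -2 + (-1) = -3 -> consistent with the trace
step 2: x = -1 + (-4) = -5, y = -3 + (6) = 3 -> in agreement
step 3: x = -5 + (-5) = -10, y = 3 + (5) = 8 -> consistent with the trace
step 4: x = -10 + (-6) = -16, y = 8 + (-1) = 7 -> same as recorded
step 5: x = -16 + (-6) = -22, y = 7 + (6) = 13 -> not what was recorded
The audit stops at step 5: the recorded entry is wrong and should be y = 13.

step 5, y = 13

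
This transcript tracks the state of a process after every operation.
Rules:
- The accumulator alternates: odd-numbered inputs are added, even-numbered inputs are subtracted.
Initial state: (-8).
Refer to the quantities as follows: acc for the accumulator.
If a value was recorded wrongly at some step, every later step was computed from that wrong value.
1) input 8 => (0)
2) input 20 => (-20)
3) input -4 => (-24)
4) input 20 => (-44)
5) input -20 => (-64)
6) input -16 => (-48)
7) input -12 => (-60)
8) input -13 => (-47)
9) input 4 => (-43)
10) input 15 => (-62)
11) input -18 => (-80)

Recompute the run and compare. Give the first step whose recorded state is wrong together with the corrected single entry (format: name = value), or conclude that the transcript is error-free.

step 10, acc = -58

1. acc = -8 + 8 = 0 (matches)
2. acc = 0 - 20 = -20 (confirmed correct)
3. acc = -20 + -4 = -24 (exactly as logged)
4. acc = -24 - 20 = -44 (checks out)
5. acc = -44 + -20 = -64 (checks out)
6. acc = -64 - -16 = -48 (same as recorded)
7. acc = -48 + -12 = -60 (matches)
8. acc = -60 - -13 = -47 (no discrepancy)
9. acc = -47 + 4 = -43 (consistent with the transcript)
10. acc = -43 - 15 = -58 (this is not what the transcript shows)
First incorrect step: 10; the correct value is acc = -58.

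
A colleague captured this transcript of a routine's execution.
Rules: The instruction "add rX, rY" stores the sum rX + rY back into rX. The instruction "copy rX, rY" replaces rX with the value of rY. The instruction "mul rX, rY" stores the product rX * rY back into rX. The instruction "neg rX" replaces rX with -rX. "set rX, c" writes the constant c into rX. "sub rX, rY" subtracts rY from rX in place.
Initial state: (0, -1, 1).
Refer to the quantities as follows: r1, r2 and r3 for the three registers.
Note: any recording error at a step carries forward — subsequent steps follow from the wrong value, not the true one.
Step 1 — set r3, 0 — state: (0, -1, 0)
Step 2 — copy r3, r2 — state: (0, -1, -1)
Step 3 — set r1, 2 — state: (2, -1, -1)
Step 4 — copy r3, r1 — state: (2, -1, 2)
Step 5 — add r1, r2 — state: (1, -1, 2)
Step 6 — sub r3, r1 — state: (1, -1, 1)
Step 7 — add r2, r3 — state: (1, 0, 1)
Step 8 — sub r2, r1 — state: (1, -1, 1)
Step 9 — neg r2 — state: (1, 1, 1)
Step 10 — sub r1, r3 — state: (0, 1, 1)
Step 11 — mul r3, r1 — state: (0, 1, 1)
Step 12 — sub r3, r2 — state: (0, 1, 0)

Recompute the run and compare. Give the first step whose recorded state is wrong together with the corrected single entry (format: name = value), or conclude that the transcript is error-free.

Recomputing the run from the initial state:
step 1: r1 = 0, r2 = -1, r3 = 0
step 2: r1 = 0, r2 = -1, r3 = -1
step 3: r1 = 2, r2 = -1, r3 = -1
step 4: r1 = 2, r2 = -1, r3 = 2
step 5: r1 = 1, r2 = -1, r3 = 2
step 6: r1 = 1, r2 = -1, r3 = 1
step 7: r1 = 1, r2 = 0, r3 = 1
step 8: r1 = 1, r2 = -1, r3 = 1
step 9: r1 = 1, r2 = 1, r3 = 1
step 10: r1 = 0, r2 = 1, r3 = 1
step 11: r1 = 0, r2 = 1, r3 = 0
step 12: r1 = 0, r2 = 1, r3 = -1
The first disagreement with the transcript is at step 11, where the value should be r3 = 0.

step 11, r3 = 0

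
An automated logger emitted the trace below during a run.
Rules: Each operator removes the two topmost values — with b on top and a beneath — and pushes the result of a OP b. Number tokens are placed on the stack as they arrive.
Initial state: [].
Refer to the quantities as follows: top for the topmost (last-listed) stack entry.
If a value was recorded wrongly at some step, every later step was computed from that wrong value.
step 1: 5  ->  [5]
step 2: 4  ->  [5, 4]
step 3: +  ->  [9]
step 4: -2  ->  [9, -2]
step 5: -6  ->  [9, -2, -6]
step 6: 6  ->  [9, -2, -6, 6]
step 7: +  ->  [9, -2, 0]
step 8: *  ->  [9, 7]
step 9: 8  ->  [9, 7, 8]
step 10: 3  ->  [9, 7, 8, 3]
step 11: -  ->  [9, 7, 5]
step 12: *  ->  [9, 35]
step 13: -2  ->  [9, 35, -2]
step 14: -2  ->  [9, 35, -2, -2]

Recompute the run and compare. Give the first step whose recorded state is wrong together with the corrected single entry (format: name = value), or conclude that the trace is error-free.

step 8, top = 0

step 1: push 5: top = 5 -> exactly as logged
step 2: push 4: top = 4 -> exactly as logged
step 3: 5 + 4 = 9 -> exactly as logged
step 4: push -2: top = -2 -> in agreement
step 5: push -6: top = -6 -> checks out
step 6: push 6: top = 6 -> agrees with the trace
step 7: -6 + 6 = 0 -> verified
step 8: -2 * 0 = 0 -> not what was recorded
Step 8 is the first one off; corrected, top = 0.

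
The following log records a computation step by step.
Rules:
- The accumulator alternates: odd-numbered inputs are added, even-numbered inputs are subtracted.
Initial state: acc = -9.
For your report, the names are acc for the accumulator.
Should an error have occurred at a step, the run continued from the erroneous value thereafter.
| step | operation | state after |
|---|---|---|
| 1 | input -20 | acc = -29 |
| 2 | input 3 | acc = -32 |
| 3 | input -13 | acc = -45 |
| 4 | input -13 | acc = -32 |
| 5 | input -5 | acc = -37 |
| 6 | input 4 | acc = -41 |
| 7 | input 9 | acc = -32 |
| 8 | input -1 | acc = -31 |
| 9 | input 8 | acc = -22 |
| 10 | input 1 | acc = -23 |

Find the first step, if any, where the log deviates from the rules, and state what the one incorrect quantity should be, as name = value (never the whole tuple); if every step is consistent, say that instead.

step 9, acc = -23

Recomputing the run from the initial state:
step 1: acc = -29
step 2: acc = -32
step 3: acc = -45
step 4: acc = -32
step 5: acc = -37
step 6: acc = -41
step 7: acc = -32
step 8: acc = -31
step 9: acc = -23
step 10: acc = -24
The first disagreement with the log is at step 9, where the value should be acc = -23.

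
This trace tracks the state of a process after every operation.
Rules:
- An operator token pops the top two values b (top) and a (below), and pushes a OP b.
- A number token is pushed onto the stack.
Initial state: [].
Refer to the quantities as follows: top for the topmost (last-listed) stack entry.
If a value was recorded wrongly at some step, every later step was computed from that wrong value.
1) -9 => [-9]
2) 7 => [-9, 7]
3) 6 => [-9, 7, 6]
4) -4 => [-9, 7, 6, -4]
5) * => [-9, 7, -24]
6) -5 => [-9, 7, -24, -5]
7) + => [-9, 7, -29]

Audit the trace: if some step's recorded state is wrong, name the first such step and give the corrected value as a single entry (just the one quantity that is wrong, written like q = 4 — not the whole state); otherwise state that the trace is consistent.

Recomputing the run from the initial state:
step 1: [-9]
step 2: [-9, 7]
step 3: [-9, 7, 6]
step 4: [-9, 7, 6, -4]
step 5: [-9, 7, -24]
step 6: [-9, 7, -24, -5]
step 7: [-9, 7, -29]
This matches the trace at every step.

no error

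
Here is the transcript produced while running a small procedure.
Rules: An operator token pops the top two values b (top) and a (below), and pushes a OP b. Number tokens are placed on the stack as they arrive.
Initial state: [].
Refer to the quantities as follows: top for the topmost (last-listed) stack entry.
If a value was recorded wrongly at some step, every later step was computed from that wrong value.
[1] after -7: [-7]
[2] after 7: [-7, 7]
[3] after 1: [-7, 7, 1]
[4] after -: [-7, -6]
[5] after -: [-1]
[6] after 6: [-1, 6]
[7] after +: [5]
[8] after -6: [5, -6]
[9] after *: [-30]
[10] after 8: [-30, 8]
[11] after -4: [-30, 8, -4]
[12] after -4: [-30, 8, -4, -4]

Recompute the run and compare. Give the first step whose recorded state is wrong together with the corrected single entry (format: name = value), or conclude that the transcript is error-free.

step 4, top = 6

Recomputing the run from the initial state:
step 1: [-7]
step 2: [-7, 7]
step 3: [-7, 7, 1]
step 4: [-7, 6]
step 5: [-13]
step 6: [-13, 6]
step 7: [-7]
step 8: [-7, -6]
step 9: [42]
step 10: [42, 8]
step 11: [42, 8, -4]
step 12: [42, 8, -4, -4]
The first disagreement with the transcript is at step 4, where the value should be top = 6.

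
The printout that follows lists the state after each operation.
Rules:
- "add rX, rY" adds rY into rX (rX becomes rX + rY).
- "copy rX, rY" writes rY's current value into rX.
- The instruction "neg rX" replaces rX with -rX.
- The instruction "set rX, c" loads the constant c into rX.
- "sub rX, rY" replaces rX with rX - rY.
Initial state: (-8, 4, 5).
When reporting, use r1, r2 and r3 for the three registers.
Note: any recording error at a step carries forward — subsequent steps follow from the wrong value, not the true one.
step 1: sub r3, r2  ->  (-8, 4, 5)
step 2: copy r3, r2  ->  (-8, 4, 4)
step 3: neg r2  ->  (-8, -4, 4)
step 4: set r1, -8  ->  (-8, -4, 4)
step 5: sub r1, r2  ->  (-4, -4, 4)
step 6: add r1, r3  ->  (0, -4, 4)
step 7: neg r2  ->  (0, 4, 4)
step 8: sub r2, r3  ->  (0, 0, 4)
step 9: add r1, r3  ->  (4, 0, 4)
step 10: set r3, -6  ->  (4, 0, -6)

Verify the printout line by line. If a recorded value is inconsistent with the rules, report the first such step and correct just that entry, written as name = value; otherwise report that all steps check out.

step 1, r3 = 1

step 1: r3 = 5 - 4 = 1 -> the printout disagrees here
That makes step 1 the first incorrect line — r3 = 1 is what it should show.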